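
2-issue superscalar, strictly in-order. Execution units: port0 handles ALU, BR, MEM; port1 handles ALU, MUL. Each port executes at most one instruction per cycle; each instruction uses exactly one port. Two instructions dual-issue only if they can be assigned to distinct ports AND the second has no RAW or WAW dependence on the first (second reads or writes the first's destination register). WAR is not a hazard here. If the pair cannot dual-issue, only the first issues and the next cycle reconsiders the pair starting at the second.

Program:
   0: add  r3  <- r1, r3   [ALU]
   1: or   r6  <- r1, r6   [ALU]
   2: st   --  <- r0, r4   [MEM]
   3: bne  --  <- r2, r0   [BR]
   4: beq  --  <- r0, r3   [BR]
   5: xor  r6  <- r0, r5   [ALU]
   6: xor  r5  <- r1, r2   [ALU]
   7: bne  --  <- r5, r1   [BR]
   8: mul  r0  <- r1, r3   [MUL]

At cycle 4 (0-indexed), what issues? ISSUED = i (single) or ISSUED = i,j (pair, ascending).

ISSUED = 6

t=0 i0/i1:add;or ; 2-wide
t=1 i2:st ; no-port MEM/BR
t=2 i3:bne ; no-port BR/BR
t=3 i4/i5:beq;xor ; 2-wide
t=4 i6:xor ; RAW r5
t=5 i7/i8:bne;mul ; 2-wide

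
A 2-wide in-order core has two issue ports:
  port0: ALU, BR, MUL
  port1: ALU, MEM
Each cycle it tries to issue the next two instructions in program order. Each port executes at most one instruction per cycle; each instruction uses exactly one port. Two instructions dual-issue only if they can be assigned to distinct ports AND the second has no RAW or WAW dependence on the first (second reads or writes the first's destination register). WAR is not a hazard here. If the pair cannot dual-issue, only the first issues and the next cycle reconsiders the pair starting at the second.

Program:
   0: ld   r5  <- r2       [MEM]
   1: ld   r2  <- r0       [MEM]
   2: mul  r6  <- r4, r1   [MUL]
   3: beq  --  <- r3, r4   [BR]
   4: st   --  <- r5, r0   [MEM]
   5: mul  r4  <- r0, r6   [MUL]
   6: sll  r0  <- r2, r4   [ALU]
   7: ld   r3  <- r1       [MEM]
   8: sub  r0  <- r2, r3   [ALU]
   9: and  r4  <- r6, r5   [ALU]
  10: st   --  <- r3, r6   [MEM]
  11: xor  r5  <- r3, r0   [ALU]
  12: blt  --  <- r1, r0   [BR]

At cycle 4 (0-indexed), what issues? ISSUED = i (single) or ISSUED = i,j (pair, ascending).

ISSUED = 6,7

t=0 i0:ld ; no-port MEM/MEM
t=1 i1/i2:ld;mul ; pair
t=2 i3/i4:beq;st ; pair
t=3 i5:mul ; RAW r4
t=4 i6/i7:sll;ld ; pair
t=5 i8/i9:sub;and ; pair
t=6 i10/i11:st;xor ; pair
t=7 i12:blt ; tail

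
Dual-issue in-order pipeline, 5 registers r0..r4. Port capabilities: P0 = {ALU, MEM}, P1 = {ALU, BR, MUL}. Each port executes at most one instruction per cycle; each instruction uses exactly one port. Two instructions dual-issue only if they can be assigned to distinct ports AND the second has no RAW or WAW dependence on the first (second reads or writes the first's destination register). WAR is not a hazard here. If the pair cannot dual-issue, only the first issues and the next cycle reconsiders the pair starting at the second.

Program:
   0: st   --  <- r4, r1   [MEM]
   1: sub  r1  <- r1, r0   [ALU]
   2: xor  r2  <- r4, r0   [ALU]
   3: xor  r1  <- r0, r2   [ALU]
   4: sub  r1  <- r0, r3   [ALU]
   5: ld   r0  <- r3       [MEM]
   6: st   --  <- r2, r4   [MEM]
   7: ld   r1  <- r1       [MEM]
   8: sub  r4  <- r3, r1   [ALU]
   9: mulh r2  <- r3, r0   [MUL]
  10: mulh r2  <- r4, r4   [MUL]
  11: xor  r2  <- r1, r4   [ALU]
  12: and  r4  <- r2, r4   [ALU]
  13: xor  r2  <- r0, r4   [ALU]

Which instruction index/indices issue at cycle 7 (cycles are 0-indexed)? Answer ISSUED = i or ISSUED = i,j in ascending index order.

ISSUED = 10

0. st/sub @i0&i1  | pair
1. xor @i2  | RAW r2
2. xor @i3  | WAW r1
3. sub/ld @i4&i5  | pair
4. st @i6  | no-port MEM/MEM
5. ld @i7  | RAW r1
6. sub/mulh @i8&i9  | pair
7. mulh @i10  | WAW r2
8. xor @i11  | RAW r2
9. and @i12  | RAW r4
10. xor @i13  | tail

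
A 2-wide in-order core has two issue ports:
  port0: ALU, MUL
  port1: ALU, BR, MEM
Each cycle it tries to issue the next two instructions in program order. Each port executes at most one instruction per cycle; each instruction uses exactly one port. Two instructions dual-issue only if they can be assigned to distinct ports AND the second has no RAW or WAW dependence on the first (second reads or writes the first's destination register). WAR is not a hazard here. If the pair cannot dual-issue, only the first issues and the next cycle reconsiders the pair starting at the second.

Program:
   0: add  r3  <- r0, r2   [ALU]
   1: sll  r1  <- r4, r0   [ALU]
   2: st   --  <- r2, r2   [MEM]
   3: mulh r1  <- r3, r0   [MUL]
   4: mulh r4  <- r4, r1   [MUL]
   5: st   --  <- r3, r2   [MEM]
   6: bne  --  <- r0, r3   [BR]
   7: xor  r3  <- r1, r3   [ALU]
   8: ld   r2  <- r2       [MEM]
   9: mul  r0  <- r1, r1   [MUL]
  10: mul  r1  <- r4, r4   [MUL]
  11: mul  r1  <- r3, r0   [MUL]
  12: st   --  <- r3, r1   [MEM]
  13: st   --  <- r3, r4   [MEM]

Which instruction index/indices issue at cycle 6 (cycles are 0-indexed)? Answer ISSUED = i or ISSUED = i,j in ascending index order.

ISSUED = 11

  cy0 -> i0+i1 (add.ALU;sll.ALU) 2-wide
  cy1 -> i2+i3 (st.MEM;mulh.MUL) 2-wide
  cy2 -> i4+i5 (mulh.MUL;st.MEM) 2-wide
  cy3 -> i6+i7 (bne.BR;xor.ALU) 2-wide
  cy4 -> i8+i9 (ld.MEM;mul.MUL) 2-wide
  cy5 -> i10 (mul.MUL) no-port MUL/MUL
  cy6 -> i11 (mul.MUL) RAW r1
  cy7 -> i12 (st.MEM) no-port MEM/MEM
  cy8 -> i13 (st.MEM) tail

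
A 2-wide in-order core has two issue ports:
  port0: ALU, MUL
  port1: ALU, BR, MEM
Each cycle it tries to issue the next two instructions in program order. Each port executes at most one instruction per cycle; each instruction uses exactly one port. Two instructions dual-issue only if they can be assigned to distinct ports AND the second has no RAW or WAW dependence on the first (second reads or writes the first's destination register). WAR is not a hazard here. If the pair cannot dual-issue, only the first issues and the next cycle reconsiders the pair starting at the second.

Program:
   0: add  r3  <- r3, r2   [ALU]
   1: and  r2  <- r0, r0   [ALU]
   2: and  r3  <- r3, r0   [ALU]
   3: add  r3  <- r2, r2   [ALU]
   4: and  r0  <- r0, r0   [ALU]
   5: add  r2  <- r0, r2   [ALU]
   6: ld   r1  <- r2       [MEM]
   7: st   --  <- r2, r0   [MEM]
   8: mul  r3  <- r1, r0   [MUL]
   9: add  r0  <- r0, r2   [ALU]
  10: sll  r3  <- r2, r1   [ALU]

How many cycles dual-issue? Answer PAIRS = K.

#0 head=0: add.ALU+and.ALU i0&i1 2-wide
#1 head=2: and.ALU i2 WAW r3
#2 head=3: add.ALU+and.ALU i3&i4 2-wide
#3 head=5: add.ALU i5 RAW r2
#4 head=6: ld.MEM i6 no-port MEM/MEM
#5 head=7: st.MEM+mul.MUL i7&i8 2-wide
#6 head=9: add.ALU+sll.ALU i9&i10 2-wide

PAIRS = 4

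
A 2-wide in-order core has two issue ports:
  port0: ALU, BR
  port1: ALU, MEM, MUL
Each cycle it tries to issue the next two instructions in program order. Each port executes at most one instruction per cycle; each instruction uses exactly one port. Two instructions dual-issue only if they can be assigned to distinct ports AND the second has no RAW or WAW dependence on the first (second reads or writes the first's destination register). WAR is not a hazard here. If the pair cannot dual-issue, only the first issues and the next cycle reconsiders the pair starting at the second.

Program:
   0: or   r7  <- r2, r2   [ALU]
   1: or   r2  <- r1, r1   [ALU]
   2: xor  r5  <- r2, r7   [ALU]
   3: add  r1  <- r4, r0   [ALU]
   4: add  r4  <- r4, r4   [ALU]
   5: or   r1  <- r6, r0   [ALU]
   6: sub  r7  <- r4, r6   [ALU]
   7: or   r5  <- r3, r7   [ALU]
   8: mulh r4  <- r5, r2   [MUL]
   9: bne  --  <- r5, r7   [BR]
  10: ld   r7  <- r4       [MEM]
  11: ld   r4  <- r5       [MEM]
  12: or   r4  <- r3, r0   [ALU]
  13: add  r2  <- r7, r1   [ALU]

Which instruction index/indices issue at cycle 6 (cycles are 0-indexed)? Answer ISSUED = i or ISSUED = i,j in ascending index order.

0. or/or @i0,i1  | pair
1. xor/add @i2,i3  | pair
2. add/or @i4,i5  | pair
3. sub @i6  | RAW r7
4. or @i7  | RAW r5
5. mulh/bne @i8,i9  | pair
6. ld @i10  | no-port MEM/MEM
7. ld @i11  | WAW r4
8. or/add @i12,i13  | pair

ISSUED = 10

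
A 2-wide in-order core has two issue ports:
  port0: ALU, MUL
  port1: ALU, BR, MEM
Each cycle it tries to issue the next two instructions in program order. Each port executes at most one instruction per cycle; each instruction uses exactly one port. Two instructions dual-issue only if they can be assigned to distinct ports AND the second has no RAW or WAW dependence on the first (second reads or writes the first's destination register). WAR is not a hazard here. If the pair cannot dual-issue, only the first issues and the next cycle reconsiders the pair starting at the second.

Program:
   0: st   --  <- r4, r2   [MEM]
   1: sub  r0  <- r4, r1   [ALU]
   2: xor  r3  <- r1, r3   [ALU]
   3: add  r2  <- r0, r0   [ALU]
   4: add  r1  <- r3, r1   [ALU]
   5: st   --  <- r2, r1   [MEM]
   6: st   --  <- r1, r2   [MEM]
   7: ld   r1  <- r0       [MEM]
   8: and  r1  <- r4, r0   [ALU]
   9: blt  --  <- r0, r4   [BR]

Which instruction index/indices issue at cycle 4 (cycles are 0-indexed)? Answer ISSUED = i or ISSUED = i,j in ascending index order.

ISSUED = 6

t=0 i0+i1:st.MEM sub.ALU ; pair
t=1 i2+i3:xor.ALU add.ALU ; pair
t=2 i4:add.ALU ; RAW r1
t=3 i5:st.MEM ; no-port MEM/MEM
t=4 i6:st.MEM ; no-port MEM/MEM
t=5 i7:ld.MEM ; WAW r1
t=6 i8+i9:and.ALU blt.BR ; pair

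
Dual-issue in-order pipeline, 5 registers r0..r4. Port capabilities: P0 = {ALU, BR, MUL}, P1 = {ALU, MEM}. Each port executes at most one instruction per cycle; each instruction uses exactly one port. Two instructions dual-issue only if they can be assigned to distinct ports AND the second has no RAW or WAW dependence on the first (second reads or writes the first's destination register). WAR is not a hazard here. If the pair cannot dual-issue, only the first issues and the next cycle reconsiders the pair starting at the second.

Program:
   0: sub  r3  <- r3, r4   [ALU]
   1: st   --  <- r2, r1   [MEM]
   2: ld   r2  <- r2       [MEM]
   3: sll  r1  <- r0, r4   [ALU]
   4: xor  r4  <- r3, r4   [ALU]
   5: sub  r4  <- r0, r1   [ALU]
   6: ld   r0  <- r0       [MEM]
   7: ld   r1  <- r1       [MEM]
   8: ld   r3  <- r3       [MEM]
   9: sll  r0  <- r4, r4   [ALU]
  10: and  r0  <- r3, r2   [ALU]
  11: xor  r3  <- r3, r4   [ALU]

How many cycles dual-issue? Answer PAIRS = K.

PAIRS = 5

t=0 i0,i1:sub/st ; pair
t=1 i2,i3:ld/sll ; pair
t=2 i4:xor ; WAW r4
t=3 i5,i6:sub/ld ; pair
t=4 i7:ld ; no-port MEM/MEM
t=5 i8,i9:ld/sll ; pair
t=6 i10,i11:and/xor ; pair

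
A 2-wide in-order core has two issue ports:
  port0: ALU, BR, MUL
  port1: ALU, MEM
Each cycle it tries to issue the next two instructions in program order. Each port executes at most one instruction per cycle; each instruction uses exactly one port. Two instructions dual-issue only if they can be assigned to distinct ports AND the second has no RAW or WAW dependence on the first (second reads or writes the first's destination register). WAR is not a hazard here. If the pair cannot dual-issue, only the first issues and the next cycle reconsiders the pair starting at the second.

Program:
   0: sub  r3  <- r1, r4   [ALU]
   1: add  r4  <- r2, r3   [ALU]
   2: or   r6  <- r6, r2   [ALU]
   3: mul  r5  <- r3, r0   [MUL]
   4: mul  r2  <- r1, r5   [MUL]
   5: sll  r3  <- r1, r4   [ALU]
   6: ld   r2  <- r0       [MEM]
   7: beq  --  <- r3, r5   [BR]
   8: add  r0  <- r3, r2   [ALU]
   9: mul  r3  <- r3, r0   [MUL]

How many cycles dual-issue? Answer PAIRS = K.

PAIRS = 3

t=0 i0:sub.ALU ; RAW r3
t=1 i1,i2:add.ALU+or.ALU ; 2-wide
t=2 i3:mul.MUL ; no-port MUL/MUL
t=3 i4,i5:mul.MUL+sll.ALU ; 2-wide
t=4 i6,i7:ld.MEM+beq.BR ; 2-wide
t=5 i8:add.ALU ; RAW r0
t=6 i9:mul.MUL ; tail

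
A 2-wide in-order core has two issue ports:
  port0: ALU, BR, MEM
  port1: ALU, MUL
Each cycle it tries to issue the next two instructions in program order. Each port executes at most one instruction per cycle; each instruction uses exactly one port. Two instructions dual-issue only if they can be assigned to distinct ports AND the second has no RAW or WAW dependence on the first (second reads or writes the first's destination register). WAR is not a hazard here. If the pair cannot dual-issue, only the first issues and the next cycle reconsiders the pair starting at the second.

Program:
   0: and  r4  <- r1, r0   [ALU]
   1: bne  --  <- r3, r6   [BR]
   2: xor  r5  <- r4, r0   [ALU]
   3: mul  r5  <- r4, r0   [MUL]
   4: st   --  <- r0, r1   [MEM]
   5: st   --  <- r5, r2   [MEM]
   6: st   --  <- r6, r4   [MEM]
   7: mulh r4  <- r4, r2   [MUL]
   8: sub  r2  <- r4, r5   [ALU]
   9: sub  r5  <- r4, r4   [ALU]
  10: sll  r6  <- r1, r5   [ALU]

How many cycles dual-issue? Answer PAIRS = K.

PAIRS = 4

0. and/bne @i0,i1  | 2-wide
1. xor @i2  | WAW r5
2. mul/st @i3,i4  | 2-wide
3. st @i5  | no-port MEM/MEM
4. st/mulh @i6,i7  | 2-wide
5. sub/sub @i8,i9  | 2-wide
6. sll @i10  | tail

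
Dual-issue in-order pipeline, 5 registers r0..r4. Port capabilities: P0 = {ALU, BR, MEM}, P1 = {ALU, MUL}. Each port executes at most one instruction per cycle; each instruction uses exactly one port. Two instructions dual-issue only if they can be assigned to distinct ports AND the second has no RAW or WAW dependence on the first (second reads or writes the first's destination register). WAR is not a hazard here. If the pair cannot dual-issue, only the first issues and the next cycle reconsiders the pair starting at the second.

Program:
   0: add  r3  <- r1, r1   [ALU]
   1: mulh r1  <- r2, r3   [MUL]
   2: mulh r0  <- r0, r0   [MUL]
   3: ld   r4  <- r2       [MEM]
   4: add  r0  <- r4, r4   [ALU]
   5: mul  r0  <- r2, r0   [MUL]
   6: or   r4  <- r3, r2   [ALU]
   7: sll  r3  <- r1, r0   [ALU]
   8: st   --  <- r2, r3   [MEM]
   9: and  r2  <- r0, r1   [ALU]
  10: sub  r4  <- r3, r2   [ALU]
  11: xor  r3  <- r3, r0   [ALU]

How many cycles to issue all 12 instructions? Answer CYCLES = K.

CYCLES = 8

#0 head=0: add i0 RAW r3
#1 head=1: mulh i1 no-port MUL/MUL
#2 head=2: mulh;ld i2&i3 2-wide
#3 head=4: add i4 RAW+WAW r0
#4 head=5: mul;or i5&i6 2-wide
#5 head=7: sll i7 RAW r3
#6 head=8: st;and i8&i9 2-wide
#7 head=10: sub;xor i10&i11 2-wide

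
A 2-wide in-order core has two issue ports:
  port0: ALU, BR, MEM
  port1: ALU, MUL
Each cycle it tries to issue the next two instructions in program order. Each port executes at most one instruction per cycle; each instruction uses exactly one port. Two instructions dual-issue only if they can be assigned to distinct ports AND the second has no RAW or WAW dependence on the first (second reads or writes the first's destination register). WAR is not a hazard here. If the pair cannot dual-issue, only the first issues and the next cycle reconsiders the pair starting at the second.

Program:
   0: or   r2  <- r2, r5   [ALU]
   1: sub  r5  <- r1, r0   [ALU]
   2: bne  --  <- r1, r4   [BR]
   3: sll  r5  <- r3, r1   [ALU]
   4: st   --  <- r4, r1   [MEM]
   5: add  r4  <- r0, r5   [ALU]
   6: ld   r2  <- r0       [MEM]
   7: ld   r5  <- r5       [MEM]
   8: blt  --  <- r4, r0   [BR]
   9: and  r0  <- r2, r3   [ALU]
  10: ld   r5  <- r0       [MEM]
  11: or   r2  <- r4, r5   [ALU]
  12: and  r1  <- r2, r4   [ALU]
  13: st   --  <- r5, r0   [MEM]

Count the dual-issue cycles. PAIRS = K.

PAIRS = 5

  cy0 -> i0,i1 (or;sub) pair
  cy1 -> i2,i3 (bne;sll) pair
  cy2 -> i4,i5 (st;add) pair
  cy3 -> i6 (ld) no-port MEM/MEM
  cy4 -> i7 (ld) no-port MEM/BR
  cy5 -> i8,i9 (blt;and) pair
  cy6 -> i10 (ld) RAW r5
  cy7 -> i11 (or) RAW r2
  cy8 -> i12,i13 (and;st) pair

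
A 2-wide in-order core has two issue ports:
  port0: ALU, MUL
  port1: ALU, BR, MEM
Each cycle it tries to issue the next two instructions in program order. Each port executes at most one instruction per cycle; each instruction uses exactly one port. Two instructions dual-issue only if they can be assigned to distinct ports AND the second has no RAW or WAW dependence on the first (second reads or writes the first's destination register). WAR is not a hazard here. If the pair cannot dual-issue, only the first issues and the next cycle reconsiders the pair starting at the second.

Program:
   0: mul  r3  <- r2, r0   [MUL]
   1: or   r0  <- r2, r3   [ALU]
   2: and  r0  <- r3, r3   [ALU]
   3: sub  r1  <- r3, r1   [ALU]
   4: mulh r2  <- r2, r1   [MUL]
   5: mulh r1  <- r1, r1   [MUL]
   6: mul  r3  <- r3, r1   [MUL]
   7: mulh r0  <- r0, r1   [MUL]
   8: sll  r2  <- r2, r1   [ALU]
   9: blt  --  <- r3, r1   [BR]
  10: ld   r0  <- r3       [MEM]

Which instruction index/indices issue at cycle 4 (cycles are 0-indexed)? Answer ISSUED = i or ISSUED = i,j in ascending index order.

ISSUED = 5

  cy0 -> i0 (mul.MUL) RAW r3
  cy1 -> i1 (or.ALU) WAW r0
  cy2 -> i2/i3 (and.ALU sub.ALU) 2-wide
  cy3 -> i4 (mulh.MUL) no-port MUL/MUL
  cy4 -> i5 (mulh.MUL) no-port MUL/MUL
  cy5 -> i6 (mul.MUL) no-port MUL/MUL
  cy6 -> i7/i8 (mulh.MUL sll.ALU) 2-wide
  cy7 -> i9 (blt.BR) no-port BR/MEM
  cy8 -> i10 (ld.MEM) tail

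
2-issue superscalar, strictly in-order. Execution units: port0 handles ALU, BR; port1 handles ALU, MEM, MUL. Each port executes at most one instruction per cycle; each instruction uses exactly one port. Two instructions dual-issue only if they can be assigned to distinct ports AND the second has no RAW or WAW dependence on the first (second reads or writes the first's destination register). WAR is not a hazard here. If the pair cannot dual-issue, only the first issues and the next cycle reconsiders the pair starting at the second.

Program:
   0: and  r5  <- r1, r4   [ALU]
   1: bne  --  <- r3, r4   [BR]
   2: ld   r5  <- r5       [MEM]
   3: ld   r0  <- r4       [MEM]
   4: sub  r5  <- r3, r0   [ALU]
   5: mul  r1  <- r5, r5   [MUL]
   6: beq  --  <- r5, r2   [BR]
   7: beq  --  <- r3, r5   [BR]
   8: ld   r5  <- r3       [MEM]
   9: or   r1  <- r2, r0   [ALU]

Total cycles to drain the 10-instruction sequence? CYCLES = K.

#0 head=0: and.ALU+bne.BR i0+i1 dual
#1 head=2: ld.MEM i2 no-port MEM/MEM
#2 head=3: ld.MEM i3 RAW r0
#3 head=4: sub.ALU i4 RAW r5
#4 head=5: mul.MUL+beq.BR i5+i6 dual
#5 head=7: beq.BR+ld.MEM i7+i8 dual
#6 head=9: or.ALU i9 tail

CYCLES = 7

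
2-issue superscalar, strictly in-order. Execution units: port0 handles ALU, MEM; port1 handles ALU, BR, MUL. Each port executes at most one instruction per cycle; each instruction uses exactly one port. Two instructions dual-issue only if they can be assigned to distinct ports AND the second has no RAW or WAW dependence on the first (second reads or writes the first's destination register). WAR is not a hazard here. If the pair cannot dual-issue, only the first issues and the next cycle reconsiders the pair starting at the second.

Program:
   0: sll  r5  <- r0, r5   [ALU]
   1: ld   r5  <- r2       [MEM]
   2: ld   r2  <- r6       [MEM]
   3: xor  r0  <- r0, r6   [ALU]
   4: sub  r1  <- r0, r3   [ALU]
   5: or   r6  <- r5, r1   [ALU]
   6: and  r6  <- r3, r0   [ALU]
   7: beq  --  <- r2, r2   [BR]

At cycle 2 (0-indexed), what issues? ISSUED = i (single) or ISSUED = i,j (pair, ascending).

#0 head=0: sll i0 WAW r5
#1 head=1: ld i1 no-port MEM/MEM
#2 head=2: ld+xor i2,i3 pair
#3 head=4: sub i4 RAW r1
#4 head=5: or i5 WAW r6
#5 head=6: and+beq i6,i7 pair

ISSUED = 2,3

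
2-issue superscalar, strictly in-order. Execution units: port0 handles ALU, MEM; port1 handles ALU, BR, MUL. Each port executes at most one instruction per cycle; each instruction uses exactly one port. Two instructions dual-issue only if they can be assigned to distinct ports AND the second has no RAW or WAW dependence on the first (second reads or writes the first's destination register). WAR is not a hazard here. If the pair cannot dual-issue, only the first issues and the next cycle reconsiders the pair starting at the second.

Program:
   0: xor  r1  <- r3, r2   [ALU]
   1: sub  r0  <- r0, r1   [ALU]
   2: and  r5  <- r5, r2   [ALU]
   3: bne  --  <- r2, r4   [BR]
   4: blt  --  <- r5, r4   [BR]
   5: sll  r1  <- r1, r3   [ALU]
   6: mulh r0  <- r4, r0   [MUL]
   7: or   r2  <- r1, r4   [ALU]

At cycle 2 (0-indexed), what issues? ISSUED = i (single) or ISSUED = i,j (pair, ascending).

[0] i0  xor  -- RAW r1
[1] i1+i2  sub+and  -- 2-wide
[2] i3  bne  -- no-port BR/BR
[3] i4+i5  blt+sll  -- 2-wide
[4] i6+i7  mulh+or  -- 2-wide

ISSUED = 3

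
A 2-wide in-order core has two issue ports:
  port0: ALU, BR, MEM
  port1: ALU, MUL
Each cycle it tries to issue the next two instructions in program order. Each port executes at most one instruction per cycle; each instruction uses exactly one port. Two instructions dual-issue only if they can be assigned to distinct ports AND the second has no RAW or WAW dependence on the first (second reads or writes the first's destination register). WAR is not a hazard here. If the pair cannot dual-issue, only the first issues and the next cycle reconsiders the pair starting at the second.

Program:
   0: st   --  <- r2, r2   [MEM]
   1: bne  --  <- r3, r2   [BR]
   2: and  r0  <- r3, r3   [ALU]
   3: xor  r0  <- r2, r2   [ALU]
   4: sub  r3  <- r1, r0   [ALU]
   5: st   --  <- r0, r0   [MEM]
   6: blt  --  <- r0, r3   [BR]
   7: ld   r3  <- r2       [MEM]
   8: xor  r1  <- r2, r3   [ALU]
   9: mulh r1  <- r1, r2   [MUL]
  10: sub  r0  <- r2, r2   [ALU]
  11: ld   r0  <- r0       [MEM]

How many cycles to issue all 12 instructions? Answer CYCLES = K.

CYCLES = 9

0. st.MEM @i0  | no-port MEM/BR
1. bne.BR;and.ALU @i1/i2  | 2-wide
2. xor.ALU @i3  | RAW r0
3. sub.ALU;st.MEM @i4/i5  | 2-wide
4. blt.BR @i6  | no-port BR/MEM
5. ld.MEM @i7  | RAW r3
6. xor.ALU @i8  | RAW+WAW r1
7. mulh.MUL;sub.ALU @i9/i10  | 2-wide
8. ld.MEM @i11  | tail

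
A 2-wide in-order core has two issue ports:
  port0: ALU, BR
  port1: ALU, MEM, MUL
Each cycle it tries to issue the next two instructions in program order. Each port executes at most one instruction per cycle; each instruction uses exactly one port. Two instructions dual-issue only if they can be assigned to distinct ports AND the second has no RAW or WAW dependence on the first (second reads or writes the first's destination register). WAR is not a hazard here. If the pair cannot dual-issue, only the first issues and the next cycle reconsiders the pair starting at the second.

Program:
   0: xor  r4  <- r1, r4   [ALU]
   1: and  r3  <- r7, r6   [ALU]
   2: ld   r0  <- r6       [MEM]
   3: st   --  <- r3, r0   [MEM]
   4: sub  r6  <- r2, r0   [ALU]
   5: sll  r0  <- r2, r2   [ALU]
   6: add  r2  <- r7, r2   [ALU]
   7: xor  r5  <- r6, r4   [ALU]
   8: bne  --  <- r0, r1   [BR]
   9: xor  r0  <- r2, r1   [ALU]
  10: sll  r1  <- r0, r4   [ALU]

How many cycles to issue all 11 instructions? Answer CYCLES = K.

CYCLES = 7

  cy0 -> i0+i1 (xor+and) pair
  cy1 -> i2 (ld) no-port MEM/MEM
  cy2 -> i3+i4 (st+sub) pair
  cy3 -> i5+i6 (sll+add) pair
  cy4 -> i7+i8 (xor+bne) pair
  cy5 -> i9 (xor) RAW r0
  cy6 -> i10 (sll) tail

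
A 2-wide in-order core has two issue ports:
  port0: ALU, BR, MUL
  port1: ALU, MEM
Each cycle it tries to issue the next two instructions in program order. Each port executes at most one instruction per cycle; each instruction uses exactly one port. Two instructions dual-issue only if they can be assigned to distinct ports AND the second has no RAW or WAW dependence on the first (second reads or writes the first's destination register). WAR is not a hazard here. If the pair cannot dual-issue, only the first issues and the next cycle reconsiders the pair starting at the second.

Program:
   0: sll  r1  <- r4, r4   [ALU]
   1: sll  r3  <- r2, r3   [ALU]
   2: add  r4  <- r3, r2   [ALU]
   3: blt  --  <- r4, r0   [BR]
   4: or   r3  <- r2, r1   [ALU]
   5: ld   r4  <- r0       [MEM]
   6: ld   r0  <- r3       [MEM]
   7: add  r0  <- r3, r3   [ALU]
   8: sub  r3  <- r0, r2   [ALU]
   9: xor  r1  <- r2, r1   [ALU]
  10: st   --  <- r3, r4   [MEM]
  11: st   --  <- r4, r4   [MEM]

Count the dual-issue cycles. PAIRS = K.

PAIRS = 3

0. sll+sll @i0,i1  | dual
1. add @i2  | RAW r4
2. blt+or @i3,i4  | dual
3. ld @i5  | no-port MEM/MEM
4. ld @i6  | WAW r0
5. add @i7  | RAW r0
6. sub+xor @i8,i9  | dual
7. st @i10  | no-port MEM/MEM
8. st @i11  | tail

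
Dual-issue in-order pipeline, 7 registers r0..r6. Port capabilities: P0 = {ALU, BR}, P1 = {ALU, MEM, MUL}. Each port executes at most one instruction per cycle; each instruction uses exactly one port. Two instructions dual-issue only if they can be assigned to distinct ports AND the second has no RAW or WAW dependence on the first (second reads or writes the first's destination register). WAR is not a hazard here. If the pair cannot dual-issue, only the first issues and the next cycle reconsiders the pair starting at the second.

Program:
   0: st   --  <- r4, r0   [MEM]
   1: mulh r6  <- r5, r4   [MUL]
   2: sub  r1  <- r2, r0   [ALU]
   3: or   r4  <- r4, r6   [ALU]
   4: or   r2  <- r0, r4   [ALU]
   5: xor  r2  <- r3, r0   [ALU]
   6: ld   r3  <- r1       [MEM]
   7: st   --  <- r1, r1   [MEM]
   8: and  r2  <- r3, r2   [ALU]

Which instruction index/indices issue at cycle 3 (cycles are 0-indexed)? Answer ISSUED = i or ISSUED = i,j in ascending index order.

  cy0 -> i0 (st.MEM) no-port MEM/MUL
  cy1 -> i1+i2 (mulh.MUL;sub.ALU) dual
  cy2 -> i3 (or.ALU) RAW r4
  cy3 -> i4 (or.ALU) WAW r2
  cy4 -> i5+i6 (xor.ALU;ld.MEM) dual
  cy5 -> i7+i8 (st.MEM;and.ALU) dual

ISSUED = 4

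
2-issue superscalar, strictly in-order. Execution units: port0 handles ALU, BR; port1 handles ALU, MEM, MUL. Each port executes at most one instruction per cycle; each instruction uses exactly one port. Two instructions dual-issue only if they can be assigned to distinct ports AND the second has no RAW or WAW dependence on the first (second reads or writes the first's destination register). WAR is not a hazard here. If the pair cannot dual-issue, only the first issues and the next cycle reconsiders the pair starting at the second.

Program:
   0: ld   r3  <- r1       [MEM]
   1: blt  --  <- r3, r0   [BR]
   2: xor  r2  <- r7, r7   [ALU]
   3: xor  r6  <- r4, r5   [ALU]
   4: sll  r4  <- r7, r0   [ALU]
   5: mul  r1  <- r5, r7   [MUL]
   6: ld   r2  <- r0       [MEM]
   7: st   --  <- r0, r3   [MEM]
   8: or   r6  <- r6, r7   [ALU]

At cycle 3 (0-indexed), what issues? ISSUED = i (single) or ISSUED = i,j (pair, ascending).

ISSUED = 5

0. ld @i0  | RAW r3
1. blt/xor @i1/i2  | dual
2. xor/sll @i3/i4  | dual
3. mul @i5  | no-port MUL/MEM
4. ld @i6  | no-port MEM/MEM
5. st/or @i7/i8  | dual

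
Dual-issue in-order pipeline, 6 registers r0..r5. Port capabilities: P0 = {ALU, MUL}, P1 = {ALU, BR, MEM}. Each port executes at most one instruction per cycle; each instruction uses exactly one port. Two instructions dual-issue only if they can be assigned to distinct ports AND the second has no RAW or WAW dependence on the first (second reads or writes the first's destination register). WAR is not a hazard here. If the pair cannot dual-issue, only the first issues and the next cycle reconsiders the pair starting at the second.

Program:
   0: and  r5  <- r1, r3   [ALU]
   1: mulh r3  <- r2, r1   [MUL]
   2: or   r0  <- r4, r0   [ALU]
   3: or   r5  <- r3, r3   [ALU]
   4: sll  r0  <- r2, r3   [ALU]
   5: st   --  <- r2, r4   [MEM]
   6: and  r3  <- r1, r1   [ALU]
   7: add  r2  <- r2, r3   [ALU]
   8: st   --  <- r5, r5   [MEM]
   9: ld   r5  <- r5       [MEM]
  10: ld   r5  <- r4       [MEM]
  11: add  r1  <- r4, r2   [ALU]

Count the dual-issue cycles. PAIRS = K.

PAIRS = 5

  cy0 -> i0,i1 (and.ALU+mulh.MUL) 2-wide
  cy1 -> i2,i3 (or.ALU+or.ALU) 2-wide
  cy2 -> i4,i5 (sll.ALU+st.MEM) 2-wide
  cy3 -> i6 (and.ALU) RAW r3
  cy4 -> i7,i8 (add.ALU+st.MEM) 2-wide
  cy5 -> i9 (ld.MEM) no-port MEM/MEM
  cy6 -> i10,i11 (ld.MEM+add.ALU) 2-wide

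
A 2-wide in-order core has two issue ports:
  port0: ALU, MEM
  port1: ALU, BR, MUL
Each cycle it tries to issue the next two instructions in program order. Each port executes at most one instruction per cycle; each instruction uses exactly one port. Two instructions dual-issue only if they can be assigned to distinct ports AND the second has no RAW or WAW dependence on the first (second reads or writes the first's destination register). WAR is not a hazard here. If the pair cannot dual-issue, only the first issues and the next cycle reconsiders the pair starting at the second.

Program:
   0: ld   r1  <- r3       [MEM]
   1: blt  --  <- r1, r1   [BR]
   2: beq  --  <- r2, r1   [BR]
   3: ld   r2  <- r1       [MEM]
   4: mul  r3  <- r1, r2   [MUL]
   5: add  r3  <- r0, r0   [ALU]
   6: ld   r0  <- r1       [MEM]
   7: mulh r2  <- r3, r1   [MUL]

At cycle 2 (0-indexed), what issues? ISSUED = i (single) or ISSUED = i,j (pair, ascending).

ISSUED = 2,3

#0 head=0: ld.MEM i0 RAW r1
#1 head=1: blt.BR i1 no-port BR/BR
#2 head=2: beq.BR;ld.MEM i2&i3 pair
#3 head=4: mul.MUL i4 WAW r3
#4 head=5: add.ALU;ld.MEM i5&i6 pair
#5 head=7: mulh.MUL i7 tail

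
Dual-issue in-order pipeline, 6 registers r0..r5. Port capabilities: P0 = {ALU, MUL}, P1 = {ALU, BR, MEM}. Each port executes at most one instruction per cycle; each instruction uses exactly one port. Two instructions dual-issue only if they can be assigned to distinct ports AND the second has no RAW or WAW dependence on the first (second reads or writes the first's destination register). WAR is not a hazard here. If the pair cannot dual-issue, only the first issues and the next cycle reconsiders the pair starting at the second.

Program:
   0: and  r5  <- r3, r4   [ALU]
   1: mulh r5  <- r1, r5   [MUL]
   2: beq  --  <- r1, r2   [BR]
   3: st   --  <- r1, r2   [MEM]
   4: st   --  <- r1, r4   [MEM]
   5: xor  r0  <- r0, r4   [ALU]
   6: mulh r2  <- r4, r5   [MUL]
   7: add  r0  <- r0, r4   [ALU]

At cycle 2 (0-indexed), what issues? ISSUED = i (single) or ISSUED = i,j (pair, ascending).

ISSUED = 3

t=0 i0:and ; RAW+WAW r5
t=1 i1+i2:mulh;beq ; dual
t=2 i3:st ; no-port MEM/MEM
t=3 i4+i5:st;xor ; dual
t=4 i6+i7:mulh;add ; dual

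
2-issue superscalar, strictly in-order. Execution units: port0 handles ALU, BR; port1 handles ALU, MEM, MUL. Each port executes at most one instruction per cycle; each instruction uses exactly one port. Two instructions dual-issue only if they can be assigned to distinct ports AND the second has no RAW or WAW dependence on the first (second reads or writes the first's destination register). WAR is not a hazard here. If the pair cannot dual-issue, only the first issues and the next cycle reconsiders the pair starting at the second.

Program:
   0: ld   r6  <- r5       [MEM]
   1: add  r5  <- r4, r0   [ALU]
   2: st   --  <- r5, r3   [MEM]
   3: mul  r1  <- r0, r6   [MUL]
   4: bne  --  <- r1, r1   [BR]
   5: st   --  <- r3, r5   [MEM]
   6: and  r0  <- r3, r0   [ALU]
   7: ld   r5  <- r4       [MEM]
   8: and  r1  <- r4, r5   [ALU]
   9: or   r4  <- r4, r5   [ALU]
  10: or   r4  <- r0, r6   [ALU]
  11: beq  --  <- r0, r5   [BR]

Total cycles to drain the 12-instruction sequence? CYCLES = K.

t=0 i0/i1:ld;add ; dual
t=1 i2:st ; no-port MEM/MUL
t=2 i3:mul ; RAW r1
t=3 i4/i5:bne;st ; dual
t=4 i6/i7:and;ld ; dual
t=5 i8/i9:and;or ; dual
t=6 i10/i11:or;beq ; dual

CYCLES = 7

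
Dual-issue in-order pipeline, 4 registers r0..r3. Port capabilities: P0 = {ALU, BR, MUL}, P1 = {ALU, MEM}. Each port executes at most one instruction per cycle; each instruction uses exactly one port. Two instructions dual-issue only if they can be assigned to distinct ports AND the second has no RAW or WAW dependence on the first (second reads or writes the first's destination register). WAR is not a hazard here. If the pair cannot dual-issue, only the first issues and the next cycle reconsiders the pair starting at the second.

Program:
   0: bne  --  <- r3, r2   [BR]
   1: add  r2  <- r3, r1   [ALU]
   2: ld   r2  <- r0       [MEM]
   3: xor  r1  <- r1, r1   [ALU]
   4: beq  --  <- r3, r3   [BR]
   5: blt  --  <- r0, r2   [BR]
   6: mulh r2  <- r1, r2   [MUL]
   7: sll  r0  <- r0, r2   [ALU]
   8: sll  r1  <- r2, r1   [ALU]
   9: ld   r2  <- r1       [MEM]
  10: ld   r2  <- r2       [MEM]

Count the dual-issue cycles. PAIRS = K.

[0] i0/i1  bne.BR/add.ALU  -- dual
[1] i2/i3  ld.MEM/xor.ALU  -- dual
[2] i4  beq.BR  -- no-port BR/BR
[3] i5  blt.BR  -- no-port BR/MUL
[4] i6  mulh.MUL  -- RAW r2
[5] i7/i8  sll.ALU/sll.ALU  -- dual
[6] i9  ld.MEM  -- no-port MEM/MEM
[7] i10  ld.MEM  -- tail

PAIRS = 3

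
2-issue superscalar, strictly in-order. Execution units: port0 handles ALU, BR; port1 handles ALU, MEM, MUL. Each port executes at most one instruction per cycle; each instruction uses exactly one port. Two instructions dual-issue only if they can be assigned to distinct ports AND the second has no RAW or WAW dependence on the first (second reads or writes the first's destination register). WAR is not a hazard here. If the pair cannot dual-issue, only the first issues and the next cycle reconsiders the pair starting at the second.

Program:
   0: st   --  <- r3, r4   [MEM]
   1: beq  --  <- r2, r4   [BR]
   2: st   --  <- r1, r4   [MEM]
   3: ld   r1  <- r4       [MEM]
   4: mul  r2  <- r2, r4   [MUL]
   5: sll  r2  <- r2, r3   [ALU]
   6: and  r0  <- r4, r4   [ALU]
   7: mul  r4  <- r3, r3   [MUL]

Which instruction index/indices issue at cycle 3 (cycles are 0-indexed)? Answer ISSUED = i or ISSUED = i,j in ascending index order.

ISSUED = 4

[0] i0&i1  st/beq  -- pair
[1] i2  st  -- no-port MEM/MEM
[2] i3  ld  -- no-port MEM/MUL
[3] i4  mul  -- RAW+WAW r2
[4] i5&i6  sll/and  -- pair
[5] i7  mul  -- tail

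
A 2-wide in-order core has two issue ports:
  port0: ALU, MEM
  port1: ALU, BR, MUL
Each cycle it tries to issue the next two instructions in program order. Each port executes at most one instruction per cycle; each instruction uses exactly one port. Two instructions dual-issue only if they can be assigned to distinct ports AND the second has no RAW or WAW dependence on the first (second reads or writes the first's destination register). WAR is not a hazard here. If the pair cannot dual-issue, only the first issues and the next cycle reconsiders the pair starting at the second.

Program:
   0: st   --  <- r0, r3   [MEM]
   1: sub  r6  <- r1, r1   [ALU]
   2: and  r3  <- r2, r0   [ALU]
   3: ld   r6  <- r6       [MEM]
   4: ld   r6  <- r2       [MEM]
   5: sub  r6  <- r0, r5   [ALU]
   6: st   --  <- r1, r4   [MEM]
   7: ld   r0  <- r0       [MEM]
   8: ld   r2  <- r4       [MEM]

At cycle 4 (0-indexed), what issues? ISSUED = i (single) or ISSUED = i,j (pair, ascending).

t=0 i0&i1:st sub ; dual
t=1 i2&i3:and ld ; dual
t=2 i4:ld ; WAW r6
t=3 i5&i6:sub st ; dual
t=4 i7:ld ; no-port MEM/MEM
t=5 i8:ld ; tail

ISSUED = 7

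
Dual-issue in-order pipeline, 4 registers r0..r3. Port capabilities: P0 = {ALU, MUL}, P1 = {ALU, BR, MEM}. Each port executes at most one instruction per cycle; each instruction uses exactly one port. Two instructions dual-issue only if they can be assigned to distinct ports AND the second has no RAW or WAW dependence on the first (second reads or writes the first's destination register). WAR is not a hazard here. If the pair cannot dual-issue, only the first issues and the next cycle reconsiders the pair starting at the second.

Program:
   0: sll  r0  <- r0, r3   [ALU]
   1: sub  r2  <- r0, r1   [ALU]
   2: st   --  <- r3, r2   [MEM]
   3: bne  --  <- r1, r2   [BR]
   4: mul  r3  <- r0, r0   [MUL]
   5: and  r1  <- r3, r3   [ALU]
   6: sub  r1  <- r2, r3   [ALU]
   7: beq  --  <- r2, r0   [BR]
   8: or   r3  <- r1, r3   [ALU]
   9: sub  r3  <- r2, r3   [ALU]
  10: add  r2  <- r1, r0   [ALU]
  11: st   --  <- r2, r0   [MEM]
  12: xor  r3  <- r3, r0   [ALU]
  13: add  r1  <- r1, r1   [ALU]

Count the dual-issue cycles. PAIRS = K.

PAIRS = 4

c0: i0 sll.ALU  RAW r0
c1: i1 sub.ALU  RAW r2
c2: i2 st.MEM  no-port MEM/BR
c3: i3+i4 bne.BR+mul.MUL  pair
c4: i5 and.ALU  WAW r1
c5: i6+i7 sub.ALU+beq.BR  pair
c6: i8 or.ALU  RAW+WAW r3
c7: i9+i10 sub.ALU+add.ALU  pair
c8: i11+i12 st.MEM+xor.ALU  pair
c9: i13 add.ALU  tail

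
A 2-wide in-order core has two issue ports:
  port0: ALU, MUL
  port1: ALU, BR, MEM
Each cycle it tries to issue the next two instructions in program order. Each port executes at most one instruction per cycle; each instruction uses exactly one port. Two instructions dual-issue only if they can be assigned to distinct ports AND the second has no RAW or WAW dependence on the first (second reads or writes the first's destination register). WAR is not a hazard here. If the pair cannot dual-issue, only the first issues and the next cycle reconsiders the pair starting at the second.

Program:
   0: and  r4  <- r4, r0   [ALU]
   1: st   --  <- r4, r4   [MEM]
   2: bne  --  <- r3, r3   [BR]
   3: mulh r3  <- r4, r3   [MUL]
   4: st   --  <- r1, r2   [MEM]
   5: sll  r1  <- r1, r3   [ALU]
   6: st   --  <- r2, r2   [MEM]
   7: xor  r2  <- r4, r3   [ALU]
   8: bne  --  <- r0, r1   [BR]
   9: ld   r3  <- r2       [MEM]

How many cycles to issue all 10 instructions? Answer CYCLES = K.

CYCLES = 7

0. and @i0  | RAW r4
1. st @i1  | no-port MEM/BR
2. bne/mulh @i2&i3  | dual
3. st/sll @i4&i5  | dual
4. st/xor @i6&i7  | dual
5. bne @i8  | no-port BR/MEM
6. ld @i9  | tail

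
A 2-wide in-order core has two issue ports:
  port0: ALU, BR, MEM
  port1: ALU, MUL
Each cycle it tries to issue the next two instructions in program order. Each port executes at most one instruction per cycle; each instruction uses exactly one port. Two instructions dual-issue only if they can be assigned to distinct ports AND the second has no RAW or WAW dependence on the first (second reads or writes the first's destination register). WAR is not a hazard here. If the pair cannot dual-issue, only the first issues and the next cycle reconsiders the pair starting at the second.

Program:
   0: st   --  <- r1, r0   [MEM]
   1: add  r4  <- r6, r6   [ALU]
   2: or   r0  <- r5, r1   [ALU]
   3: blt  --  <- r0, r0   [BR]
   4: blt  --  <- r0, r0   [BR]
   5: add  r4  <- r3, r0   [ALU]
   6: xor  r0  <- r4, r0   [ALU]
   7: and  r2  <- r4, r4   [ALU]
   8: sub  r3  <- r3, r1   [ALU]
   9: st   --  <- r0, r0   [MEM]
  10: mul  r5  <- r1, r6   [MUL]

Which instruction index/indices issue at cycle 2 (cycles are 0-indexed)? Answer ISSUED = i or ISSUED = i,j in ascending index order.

c0: i0+i1 st/add  2-wide
c1: i2 or  RAW r0
c2: i3 blt  no-port BR/BR
c3: i4+i5 blt/add  2-wide
c4: i6+i7 xor/and  2-wide
c5: i8+i9 sub/st  2-wide
c6: i10 mul  tail

ISSUED = 3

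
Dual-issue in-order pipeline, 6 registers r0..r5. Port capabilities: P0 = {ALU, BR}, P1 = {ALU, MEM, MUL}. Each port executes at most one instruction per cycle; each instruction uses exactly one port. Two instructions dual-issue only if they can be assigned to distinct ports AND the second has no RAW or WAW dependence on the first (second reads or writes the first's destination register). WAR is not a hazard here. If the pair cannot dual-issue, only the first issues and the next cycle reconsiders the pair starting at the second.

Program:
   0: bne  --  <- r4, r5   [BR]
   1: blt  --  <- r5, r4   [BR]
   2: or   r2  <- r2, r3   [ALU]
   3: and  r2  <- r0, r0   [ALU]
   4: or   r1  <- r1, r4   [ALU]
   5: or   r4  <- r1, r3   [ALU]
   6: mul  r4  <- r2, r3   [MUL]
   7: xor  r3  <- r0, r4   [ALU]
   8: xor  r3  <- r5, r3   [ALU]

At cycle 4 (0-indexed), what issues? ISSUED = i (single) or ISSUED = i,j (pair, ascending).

ISSUED = 6

[0] i0  bne.BR  -- no-port BR/BR
[1] i1,i2  blt.BR or.ALU  -- 2-wide
[2] i3,i4  and.ALU or.ALU  -- 2-wide
[3] i5  or.ALU  -- WAW r4
[4] i6  mul.MUL  -- RAW r4
[5] i7  xor.ALU  -- RAW+WAW r3
[6] i8  xor.ALU  -- tail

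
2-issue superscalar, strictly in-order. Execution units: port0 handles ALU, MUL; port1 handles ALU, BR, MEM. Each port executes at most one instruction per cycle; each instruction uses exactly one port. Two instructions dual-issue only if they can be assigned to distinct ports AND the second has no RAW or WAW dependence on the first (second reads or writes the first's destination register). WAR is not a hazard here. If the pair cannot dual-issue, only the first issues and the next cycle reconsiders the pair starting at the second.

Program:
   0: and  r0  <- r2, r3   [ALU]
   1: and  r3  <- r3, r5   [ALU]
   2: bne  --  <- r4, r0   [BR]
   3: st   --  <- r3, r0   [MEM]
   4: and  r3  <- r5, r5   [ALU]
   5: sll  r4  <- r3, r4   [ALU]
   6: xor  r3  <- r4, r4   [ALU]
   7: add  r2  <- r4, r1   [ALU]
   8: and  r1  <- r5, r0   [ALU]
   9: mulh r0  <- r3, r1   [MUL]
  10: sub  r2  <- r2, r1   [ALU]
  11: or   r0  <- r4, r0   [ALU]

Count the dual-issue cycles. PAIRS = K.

PAIRS = 4

c0: i0,i1 and/and  dual
c1: i2 bne  no-port BR/MEM
c2: i3,i4 st/and  dual
c3: i5 sll  RAW r4
c4: i6,i7 xor/add  dual
c5: i8 and  RAW r1
c6: i9,i10 mulh/sub  dual
c7: i11 or  tail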